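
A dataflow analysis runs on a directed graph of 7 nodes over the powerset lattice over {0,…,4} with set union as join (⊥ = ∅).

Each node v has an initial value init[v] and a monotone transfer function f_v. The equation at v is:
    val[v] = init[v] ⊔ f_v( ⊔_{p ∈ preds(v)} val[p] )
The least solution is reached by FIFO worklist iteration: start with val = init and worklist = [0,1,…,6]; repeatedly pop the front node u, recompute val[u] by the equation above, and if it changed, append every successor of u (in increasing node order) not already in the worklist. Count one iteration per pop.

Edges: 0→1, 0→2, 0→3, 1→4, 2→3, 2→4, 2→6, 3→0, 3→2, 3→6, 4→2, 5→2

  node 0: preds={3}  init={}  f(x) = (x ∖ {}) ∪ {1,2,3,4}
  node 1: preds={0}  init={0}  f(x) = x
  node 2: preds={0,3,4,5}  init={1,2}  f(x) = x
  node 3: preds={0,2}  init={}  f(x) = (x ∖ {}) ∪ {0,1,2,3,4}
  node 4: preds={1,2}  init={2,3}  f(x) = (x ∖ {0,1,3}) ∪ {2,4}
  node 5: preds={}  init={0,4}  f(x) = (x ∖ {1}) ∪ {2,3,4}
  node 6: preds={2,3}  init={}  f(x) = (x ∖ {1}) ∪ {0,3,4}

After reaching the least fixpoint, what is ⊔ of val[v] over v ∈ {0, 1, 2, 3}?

{0,1,2,3,4}

Worklist (11 pops):
  #1 pop 0: in={} → {1,2,3,4} (was {}); enqueue []
  #2 pop 1: in={1,2,3,4} → {0,1,2,3,4} (was {0}); enqueue []
  #3 pop 2: in={0,1,2,3,4} → {0,1,2,3,4} (was {1,2}); enqueue []
  #4 pop 3: in={0,1,2,3,4} → {0,1,2,3,4} (was {}); enqueue [0,2]
  #5 pop 4: in={0,1,2,3,4} → {2,3,4} (was {2,3}); enqueue []
  #6 pop 5: in={} → {0,2,3,4} (was {0,4}); enqueue []
  #7 pop 6: in={0,1,2,3,4} → {0,2,3,4} (was {}); enqueue []
  #8 pop 0: in={0,1,2,3,4} → {0,1,2,3,4} (was {1,2,3,4}); enqueue [1,3]
  #9 pop 2: in={0,1,2,3,4} → {0,1,2,3,4} (no change)
  #10 pop 1: in={0,1,2,3,4} → {0,1,2,3,4} (no change)
  #11 pop 3: in={0,1,2,3,4} → {0,1,2,3,4} (no change)

Fixpoint:
  val[0] = {0,1,2,3,4}
  val[1] = {0,1,2,3,4}
  val[2] = {0,1,2,3,4}
  val[3] = {0,1,2,3,4}
  val[4] = {2,3,4}
  val[5] = {0,2,3,4}
  val[6] = {0,2,3,4}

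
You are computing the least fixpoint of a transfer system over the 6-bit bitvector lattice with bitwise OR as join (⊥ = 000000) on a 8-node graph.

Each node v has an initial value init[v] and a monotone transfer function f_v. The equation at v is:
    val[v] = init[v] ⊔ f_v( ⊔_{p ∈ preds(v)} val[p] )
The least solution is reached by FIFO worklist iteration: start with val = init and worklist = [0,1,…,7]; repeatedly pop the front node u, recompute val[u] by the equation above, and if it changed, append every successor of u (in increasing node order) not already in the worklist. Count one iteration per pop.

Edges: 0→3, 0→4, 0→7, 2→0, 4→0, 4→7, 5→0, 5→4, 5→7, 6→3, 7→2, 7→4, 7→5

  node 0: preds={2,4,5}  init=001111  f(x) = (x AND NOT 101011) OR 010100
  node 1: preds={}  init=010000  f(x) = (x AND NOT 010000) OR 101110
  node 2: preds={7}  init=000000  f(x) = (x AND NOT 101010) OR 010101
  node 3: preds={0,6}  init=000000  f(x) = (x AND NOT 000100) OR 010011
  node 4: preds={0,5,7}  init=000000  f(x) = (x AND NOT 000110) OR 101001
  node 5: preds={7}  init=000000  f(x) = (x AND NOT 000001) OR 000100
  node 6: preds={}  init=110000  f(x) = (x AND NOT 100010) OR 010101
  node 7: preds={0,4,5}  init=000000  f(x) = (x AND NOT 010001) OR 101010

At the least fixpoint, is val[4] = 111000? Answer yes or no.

Trace (16 dequeues):
  [1] u=0 | in 000000 | out 011111 | prev 001111 | push {}
  [2] u=1 | in 000000 | out 111110 | prev 010000 | push {}
  [3] u=2 | in 000000 | out 010101 | prev 000000 | push {0}
  [4] u=3 | in 111111 | out 111011 | prev 000000 | push {}
  [5] u=4 | in 011111 | out 111001 | prev 000000 | push {}
  [6] u=5 | in 000000 | out 000100 | prev 000000 | push {4}
  [7] u=6 | in 000000 | out 110101 | prev 110000 | push {3}
  [8] u=7 | in 111111 | out 101110 | prev 000000 | push {2,5}
  [9] u=0 | in 111101 | out 011111 | ==
  [10] u=4 | in 111111 | out 111001 | ==
  [11] u=3 | in 111111 | out 111011 | ==
  [12] u=2 | in 101110 | out 010101 | ==
  [13] u=5 | in 101110 | out 101110 | prev 000100 | push {0,4,7}
  [14] u=0 | in 111111 | out 011111 | ==
  [15] u=4 | in 111111 | out 111001 | ==
  [16] u=7 | in 111111 | out 101110 | ==

Converged values:
  [0] 011111
  [1] 111110
  [2] 010101
  [3] 111011
  [4] 111001
  [5] 101110
  [6] 110101
  [7] 101110

no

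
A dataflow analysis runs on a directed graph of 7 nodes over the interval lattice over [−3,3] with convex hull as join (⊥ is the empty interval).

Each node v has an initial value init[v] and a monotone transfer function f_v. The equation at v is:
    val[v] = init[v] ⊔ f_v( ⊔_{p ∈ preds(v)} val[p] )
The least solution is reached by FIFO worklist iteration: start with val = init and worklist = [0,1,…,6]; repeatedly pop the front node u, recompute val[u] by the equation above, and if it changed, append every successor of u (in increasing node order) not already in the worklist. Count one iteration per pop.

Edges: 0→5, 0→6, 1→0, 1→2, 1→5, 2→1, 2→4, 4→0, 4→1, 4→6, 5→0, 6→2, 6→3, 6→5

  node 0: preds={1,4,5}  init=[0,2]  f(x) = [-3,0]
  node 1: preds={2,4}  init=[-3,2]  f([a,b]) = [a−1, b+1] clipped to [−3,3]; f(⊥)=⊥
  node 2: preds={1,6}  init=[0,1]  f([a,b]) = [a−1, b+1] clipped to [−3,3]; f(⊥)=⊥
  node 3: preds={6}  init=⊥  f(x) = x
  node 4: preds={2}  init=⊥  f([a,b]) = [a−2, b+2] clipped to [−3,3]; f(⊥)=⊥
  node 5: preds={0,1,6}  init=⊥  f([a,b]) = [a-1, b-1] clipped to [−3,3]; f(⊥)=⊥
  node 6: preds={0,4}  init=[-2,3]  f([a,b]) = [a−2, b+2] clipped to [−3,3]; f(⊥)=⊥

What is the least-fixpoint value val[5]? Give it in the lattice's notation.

Iteration log — 12 steps:
  step 1. node 0  ⊔preds=[-3,2]  new=[-3,2]  old=[0,2]  +wl: 
  step 2. node 1  ⊔preds=[0,1]  new=[-3,2]  stable
  step 3. node 2  ⊔preds=[-3,3]  new=[-3,3]  old=[0,1]  +wl: 1
  step 4. node 3  ⊔preds=[-2,3]  new=[-2,3]  old=⊥  +wl: 
  step 5. node 4  ⊔preds=[-3,3]  new=[-3,3]  old=⊥  +wl: 0
  step 6. node 5  ⊔preds=[-3,3]  new=[-3,2]  old=⊥  +wl: 
  step 7. node 6  ⊔preds=[-3,3]  new=[-3,3]  old=[-2,3]  +wl: 2,3,5
  step 8. node 1  ⊔preds=[-3,3]  new=[-3,3]  old=[-3,2]  +wl: 
  step 9. node 0  ⊔preds=[-3,3]  new=[-3,2]  stable
  step 10. node 2  ⊔preds=[-3,3]  new=[-3,3]  stable
  step 11. node 3  ⊔preds=[-3,3]  new=[-3,3]  old=[-2,3]  +wl: 
  step 12. node 5  ⊔preds=[-3,3]  new=[-3,2]  stable

Least fixpoint reached:
  node 0: [-3,2]
  node 1: [-3,3]
  node 2: [-3,3]
  node 3: [-3,3]
  node 4: [-3,3]
  node 5: [-3,2]
  node 6: [-3,3]

[-3,2]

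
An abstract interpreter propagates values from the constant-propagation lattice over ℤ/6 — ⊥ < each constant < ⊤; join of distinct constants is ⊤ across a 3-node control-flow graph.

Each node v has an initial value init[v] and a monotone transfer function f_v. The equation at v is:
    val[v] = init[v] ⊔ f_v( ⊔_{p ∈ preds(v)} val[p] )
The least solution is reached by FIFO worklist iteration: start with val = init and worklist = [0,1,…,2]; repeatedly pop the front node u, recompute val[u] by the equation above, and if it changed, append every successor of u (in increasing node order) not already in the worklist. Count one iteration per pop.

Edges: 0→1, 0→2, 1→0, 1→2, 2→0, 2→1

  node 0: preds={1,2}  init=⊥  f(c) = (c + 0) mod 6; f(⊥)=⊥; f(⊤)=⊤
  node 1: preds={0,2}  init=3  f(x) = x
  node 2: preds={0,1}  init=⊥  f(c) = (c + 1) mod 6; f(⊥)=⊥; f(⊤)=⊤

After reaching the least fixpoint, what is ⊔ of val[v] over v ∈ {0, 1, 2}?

⊤

Worklist (8 pops):
  #1 pop 0: in=3 → 3 (was ⊥); enqueue []
  #2 pop 1: in=3 → 3 (no change)
  #3 pop 2: in=3 → 4 (was ⊥); enqueue [0,1]
  #4 pop 0: in=⊤ → ⊤ (was 3); enqueue [2]
  #5 pop 1: in=⊤ → ⊤ (was 3); enqueue [0]
  #6 pop 2: in=⊤ → ⊤ (was 4); enqueue [1]
  #7 pop 0: in=⊤ → ⊤ (no change)
  #8 pop 1: in=⊤ → ⊤ (no change)

Fixpoint:
  val[0] = ⊤
  val[1] = ⊤
  val[2] = ⊤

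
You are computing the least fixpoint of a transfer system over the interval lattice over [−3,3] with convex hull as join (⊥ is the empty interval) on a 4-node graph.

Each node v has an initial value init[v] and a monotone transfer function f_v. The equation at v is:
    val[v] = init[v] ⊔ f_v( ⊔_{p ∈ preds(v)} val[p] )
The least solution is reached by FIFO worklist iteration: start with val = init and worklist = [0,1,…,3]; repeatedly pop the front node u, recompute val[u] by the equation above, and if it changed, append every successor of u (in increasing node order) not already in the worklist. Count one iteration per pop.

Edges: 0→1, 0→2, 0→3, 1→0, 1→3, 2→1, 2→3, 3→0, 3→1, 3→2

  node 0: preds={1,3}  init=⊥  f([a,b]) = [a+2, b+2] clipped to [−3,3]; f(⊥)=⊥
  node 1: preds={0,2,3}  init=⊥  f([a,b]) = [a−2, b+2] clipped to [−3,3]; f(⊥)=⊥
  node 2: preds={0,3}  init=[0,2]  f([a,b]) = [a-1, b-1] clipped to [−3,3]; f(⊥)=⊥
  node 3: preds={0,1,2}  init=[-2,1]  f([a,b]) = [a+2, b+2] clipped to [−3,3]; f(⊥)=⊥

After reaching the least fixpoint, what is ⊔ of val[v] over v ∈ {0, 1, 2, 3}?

Iteration log — 8 steps:
  step 1. node 0  ⊔preds=[-2,1]  new=[0,3]  old=⊥  +wl: 
  step 2. node 1  ⊔preds=[-2,3]  new=[-3,3]  old=⊥  +wl: 0
  step 3. node 2  ⊔preds=[-2,3]  new=[-3,2]  old=[0,2]  +wl: 1
  step 4. node 3  ⊔preds=[-3,3]  new=[-2,3]  old=[-2,1]  +wl: 2
  step 5. node 0  ⊔preds=[-3,3]  new=[-1,3]  old=[0,3]  +wl: 3
  step 6. node 1  ⊔preds=[-3,3]  new=[-3,3]  stable
  step 7. node 2  ⊔preds=[-2,3]  new=[-3,2]  stable
  step 8. node 3  ⊔preds=[-3,3]  new=[-2,3]  stable

Least fixpoint reached:
  node 0: [-1,3]
  node 1: [-3,3]
  node 2: [-3,2]
  node 3: [-2,3]

[-3,3]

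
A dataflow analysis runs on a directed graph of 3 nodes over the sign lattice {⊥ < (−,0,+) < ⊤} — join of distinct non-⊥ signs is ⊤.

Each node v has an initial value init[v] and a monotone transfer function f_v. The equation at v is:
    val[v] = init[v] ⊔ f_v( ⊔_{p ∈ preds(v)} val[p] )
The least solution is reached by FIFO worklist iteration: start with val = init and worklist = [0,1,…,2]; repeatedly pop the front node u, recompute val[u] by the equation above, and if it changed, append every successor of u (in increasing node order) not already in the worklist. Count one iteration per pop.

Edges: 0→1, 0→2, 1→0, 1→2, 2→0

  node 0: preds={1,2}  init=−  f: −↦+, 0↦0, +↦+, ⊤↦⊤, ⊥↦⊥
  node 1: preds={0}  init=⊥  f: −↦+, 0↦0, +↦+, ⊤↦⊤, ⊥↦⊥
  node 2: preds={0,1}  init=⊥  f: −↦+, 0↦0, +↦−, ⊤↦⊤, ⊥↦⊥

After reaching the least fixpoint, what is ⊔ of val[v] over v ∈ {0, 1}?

⊤

Worklist (7 pops):
  #1 pop 0: in=⊥ → − (no change)
  #2 pop 1: in=− → + (was ⊥); enqueue [0]
  #3 pop 2: in=⊤ → ⊤ (was ⊥); enqueue []
  #4 pop 0: in=⊤ → ⊤ (was −); enqueue [1,2]
  #5 pop 1: in=⊤ → ⊤ (was +); enqueue [0]
  #6 pop 2: in=⊤ → ⊤ (no change)
  #7 pop 0: in=⊤ → ⊤ (no change)

Fixpoint:
  val[0] = ⊤
  val[1] = ⊤
  val[2] = ⊤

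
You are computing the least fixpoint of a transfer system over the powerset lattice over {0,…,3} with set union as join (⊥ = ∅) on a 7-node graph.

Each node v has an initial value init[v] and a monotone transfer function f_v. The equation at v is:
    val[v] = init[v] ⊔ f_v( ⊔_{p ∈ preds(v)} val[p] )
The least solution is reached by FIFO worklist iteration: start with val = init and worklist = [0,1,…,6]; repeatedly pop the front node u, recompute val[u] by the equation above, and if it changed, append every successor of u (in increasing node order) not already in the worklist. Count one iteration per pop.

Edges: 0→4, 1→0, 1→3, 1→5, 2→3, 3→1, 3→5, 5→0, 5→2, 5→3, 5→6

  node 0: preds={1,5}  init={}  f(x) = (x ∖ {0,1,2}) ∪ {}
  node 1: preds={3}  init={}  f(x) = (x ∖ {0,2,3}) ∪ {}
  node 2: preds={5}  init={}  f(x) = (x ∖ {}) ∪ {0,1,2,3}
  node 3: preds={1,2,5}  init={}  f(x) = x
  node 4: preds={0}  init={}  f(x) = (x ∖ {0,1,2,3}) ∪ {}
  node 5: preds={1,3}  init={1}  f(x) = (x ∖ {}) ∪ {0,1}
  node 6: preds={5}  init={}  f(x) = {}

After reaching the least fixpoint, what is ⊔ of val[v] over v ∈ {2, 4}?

{0,1,2,3}

Trace (13 dequeues):
  [1] u=0 | in {1} | out {} | ==
  [2] u=1 | in {} | out {} | ==
  [3] u=2 | in {1} | out {0,1,2,3} | prev {} | push {}
  [4] u=3 | in {0,1,2,3} | out {0,1,2,3} | prev {} | push {1}
  [5] u=4 | in {} | out {} | ==
  [6] u=5 | in {0,1,2,3} | out {0,1,2,3} | prev {1} | push {0,2,3}
  [7] u=6 | in {0,1,2,3} | out {} | ==
  [8] u=1 | in {0,1,2,3} | out {1} | prev {} | push {5}
  [9] u=0 | in {0,1,2,3} | out {3} | prev {} | push {4}
  [10] u=2 | in {0,1,2,3} | out {0,1,2,3} | ==
  [11] u=3 | in {0,1,2,3} | out {0,1,2,3} | ==
  [12] u=5 | in {0,1,2,3} | out {0,1,2,3} | ==
  [13] u=4 | in {3} | out {} | ==

Converged values:
  [0] {3}
  [1] {1}
  [2] {0,1,2,3}
  [3] {0,1,2,3}
  [4] {}
  [5] {0,1,2,3}
  [6] {}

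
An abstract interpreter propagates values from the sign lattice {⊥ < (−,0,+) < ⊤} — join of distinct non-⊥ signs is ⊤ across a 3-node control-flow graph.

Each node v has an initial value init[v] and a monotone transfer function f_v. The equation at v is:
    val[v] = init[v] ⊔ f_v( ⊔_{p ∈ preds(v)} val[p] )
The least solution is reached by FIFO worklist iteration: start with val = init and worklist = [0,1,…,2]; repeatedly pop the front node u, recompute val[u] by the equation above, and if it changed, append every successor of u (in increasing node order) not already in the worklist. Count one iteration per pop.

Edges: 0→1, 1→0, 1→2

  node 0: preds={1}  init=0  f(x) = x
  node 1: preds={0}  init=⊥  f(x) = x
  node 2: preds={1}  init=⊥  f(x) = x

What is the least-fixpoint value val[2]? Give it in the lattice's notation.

0

Worklist (4 pops):
  #1 pop 0: in=⊥ → 0 (no change)
  #2 pop 1: in=0 → 0 (was ⊥); enqueue [0]
  #3 pop 2: in=0 → 0 (was ⊥); enqueue []
  #4 pop 0: in=0 → 0 (no change)

Fixpoint:
  val[0] = 0
  val[1] = 0
  val[2] = 0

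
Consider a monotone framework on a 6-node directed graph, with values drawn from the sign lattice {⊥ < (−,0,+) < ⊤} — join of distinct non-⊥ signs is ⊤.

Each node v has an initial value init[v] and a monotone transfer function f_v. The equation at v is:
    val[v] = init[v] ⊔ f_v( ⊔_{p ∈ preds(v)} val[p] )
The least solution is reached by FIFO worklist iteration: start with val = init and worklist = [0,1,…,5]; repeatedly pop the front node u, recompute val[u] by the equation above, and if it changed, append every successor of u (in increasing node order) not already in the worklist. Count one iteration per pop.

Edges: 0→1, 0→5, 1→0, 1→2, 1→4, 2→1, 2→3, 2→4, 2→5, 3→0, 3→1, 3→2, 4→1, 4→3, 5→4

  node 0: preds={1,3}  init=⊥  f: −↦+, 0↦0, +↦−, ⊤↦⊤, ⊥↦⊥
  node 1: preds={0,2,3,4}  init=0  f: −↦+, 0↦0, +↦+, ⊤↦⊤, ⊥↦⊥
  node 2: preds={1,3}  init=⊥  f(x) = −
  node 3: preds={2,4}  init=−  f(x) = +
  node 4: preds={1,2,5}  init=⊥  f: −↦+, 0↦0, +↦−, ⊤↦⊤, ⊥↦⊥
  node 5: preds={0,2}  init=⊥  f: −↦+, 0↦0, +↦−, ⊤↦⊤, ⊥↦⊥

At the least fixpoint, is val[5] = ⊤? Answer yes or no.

Trace (11 dequeues):
  [1] u=0 | in ⊤ | out ⊤ | prev ⊥ | push {}
  [2] u=1 | in ⊤ | out ⊤ | prev 0 | push {0}
  [3] u=2 | in ⊤ | out − | prev ⊥ | push {1}
  [4] u=3 | in − | out ⊤ | prev − | push {2}
  [5] u=4 | in ⊤ | out ⊤ | prev ⊥ | push {3}
  [6] u=5 | in ⊤ | out ⊤ | prev ⊥ | push {4}
  [7] u=0 | in ⊤ | out ⊤ | ==
  [8] u=1 | in ⊤ | out ⊤ | ==
  [9] u=2 | in ⊤ | out − | ==
  [10] u=3 | in ⊤ | out ⊤ | ==
  [11] u=4 | in ⊤ | out ⊤ | ==

Converged values:
  [0] ⊤
  [1] ⊤
  [2] −
  [3] ⊤
  [4] ⊤
  [5] ⊤

yes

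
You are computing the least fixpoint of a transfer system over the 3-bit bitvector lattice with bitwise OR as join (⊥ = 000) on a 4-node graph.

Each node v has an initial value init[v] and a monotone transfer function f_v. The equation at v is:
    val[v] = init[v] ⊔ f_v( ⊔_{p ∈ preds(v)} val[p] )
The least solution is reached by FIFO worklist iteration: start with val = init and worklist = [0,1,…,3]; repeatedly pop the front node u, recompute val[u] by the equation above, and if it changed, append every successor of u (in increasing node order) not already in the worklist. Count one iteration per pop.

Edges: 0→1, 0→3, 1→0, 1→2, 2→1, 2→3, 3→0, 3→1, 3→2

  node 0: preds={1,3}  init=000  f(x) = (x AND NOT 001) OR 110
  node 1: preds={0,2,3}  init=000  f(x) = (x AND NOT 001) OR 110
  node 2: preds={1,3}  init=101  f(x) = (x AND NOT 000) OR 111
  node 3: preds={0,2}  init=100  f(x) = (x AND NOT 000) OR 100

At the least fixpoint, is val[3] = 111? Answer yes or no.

yes

Trace (7 dequeues):
  [1] u=0 | in 100 | out 110 | prev 000 | push {}
  [2] u=1 | in 111 | out 110 | prev 000 | push {0}
  [3] u=2 | in 110 | out 111 | prev 101 | push {1}
  [4] u=3 | in 111 | out 111 | prev 100 | push {2}
  [5] u=0 | in 111 | out 110 | ==
  [6] u=1 | in 111 | out 110 | ==
  [7] u=2 | in 111 | out 111 | ==

Converged values:
  [0] 110
  [1] 110
  [2] 111
  [3] 111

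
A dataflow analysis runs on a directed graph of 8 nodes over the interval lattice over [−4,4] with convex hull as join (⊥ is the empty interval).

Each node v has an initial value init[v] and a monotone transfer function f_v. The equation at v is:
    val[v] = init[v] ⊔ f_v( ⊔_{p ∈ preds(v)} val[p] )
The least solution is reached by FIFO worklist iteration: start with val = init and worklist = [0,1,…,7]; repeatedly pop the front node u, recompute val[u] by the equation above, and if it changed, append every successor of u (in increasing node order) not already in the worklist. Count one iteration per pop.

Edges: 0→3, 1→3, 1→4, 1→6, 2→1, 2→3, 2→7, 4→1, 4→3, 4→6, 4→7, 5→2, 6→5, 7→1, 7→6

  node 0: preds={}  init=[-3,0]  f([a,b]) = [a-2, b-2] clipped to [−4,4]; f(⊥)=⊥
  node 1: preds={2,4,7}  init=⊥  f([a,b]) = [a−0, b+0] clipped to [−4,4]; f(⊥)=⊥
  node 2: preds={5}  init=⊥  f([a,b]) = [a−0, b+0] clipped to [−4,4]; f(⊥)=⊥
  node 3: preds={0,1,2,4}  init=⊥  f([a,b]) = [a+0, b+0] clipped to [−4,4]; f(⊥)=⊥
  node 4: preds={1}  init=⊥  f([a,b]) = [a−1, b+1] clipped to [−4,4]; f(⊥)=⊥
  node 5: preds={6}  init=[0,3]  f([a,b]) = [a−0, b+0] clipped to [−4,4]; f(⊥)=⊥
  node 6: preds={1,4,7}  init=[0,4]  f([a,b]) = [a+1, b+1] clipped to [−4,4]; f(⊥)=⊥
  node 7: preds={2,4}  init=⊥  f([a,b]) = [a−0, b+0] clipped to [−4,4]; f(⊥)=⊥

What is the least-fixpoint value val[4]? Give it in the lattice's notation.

Iteration log — 46 steps:
  step 1. node 0  ⊔preds=⊥  new=[-3,0]  stable
  step 2. node 1  ⊔preds=⊥  new=⊥  stable
  step 3. node 2  ⊔preds=[0,3]  new=[0,3]  old=⊥  +wl: 1
  step 4. node 3  ⊔preds=[-3,3]  new=[-3,3]  old=⊥  +wl: 
  step 5. node 4  ⊔preds=⊥  new=⊥  stable
  step 6. node 5  ⊔preds=[0,4]  new=[0,4]  old=[0,3]  +wl: 2
  step 7. node 6  ⊔preds=⊥  new=[0,4]  stable
  step 8. node 7  ⊔preds=[0,3]  new=[0,3]  old=⊥  +wl: 6
  step 9. node 1  ⊔preds=[0,3]  new=[0,3]  old=⊥  +wl: 3,4
  step 10. node 2  ⊔preds=[0,4]  new=[0,4]  old=[0,3]  +wl: 1,7
  step 11. node 6  ⊔preds=[0,3]  new=[0,4]  stable
  step 12. node 3  ⊔preds=[-3,4]  new=[-3,4]  old=[-3,3]  +wl: 
  step 13. node 4  ⊔preds=[0,3]  new=[-1,4]  old=⊥  +wl: 3,6
  step 14. node 1  ⊔preds=[-1,4]  new=[-1,4]  old=[0,3]  +wl: 4
  step 15. node 7  ⊔preds=[-1,4]  new=[-1,4]  old=[0,3]  +wl: 1
  step 16. node 3  ⊔preds=[-3,4]  new=[-3,4]  stable
  step 17. node 6  ⊔preds=[-1,4]  new=[0,4]  stable
  step 18. node 4  ⊔preds=[-1,4]  new=[-2,4]  old=[-1,4]  +wl: 3,6,7
  step 19. node 1  ⊔preds=[-2,4]  new=[-2,4]  old=[-1,4]  +wl: 4
  step 20. node 3  ⊔preds=[-3,4]  new=[-3,4]  stable
  step 21. node 6  ⊔preds=[-2,4]  new=[-1,4]  old=[0,4]  +wl: 5
  step 22. node 7  ⊔preds=[-2,4]  new=[-2,4]  old=[-1,4]  +wl: 1,6
  step 23. node 4  ⊔preds=[-2,4]  new=[-3,4]  old=[-2,4]  +wl: 3,7
  step 24. node 5  ⊔preds=[-1,4]  new=[-1,4]  old=[0,4]  +wl: 2
  step 25. node 1  ⊔preds=[-3,4]  new=[-3,4]  old=[-2,4]  +wl: 4
  step 26. node 6  ⊔preds=[-3,4]  new=[-2,4]  old=[-1,4]  +wl: 5
  step 27. node 3  ⊔preds=[-3,4]  new=[-3,4]  stable
  step 28. node 7  ⊔preds=[-3,4]  new=[-3,4]  old=[-2,4]  +wl: 1,6
  step 29. node 2  ⊔preds=[-1,4]  new=[-1,4]  old=[0,4]  +wl: 3,7
  step 30. node 4  ⊔preds=[-3,4]  new=[-4,4]  old=[-3,4]  +wl: 
  step 31. node 5  ⊔preds=[-2,4]  new=[-2,4]  old=[-1,4]  +wl: 2
  step 32. node 1  ⊔preds=[-4,4]  new=[-4,4]  old=[-3,4]  +wl: 4
  step 33. node 6  ⊔preds=[-4,4]  new=[-3,4]  old=[-2,4]  +wl: 5
  step 34. node 3  ⊔preds=[-4,4]  new=[-4,4]  old=[-3,4]  +wl: 
  step 35. node 7  ⊔preds=[-4,4]  new=[-4,4]  old=[-3,4]  +wl: 1,6
  step 36. node 2  ⊔preds=[-2,4]  new=[-2,4]  old=[-1,4]  +wl: 3,7
  step 37. node 4  ⊔preds=[-4,4]  new=[-4,4]  stable
  step 38. node 5  ⊔preds=[-3,4]  new=[-3,4]  old=[-2,4]  +wl: 2
  step 39. node 1  ⊔preds=[-4,4]  new=[-4,4]  stable
  step 40. node 6  ⊔preds=[-4,4]  new=[-3,4]  stable
  step 41. node 3  ⊔preds=[-4,4]  new=[-4,4]  stable
  step 42. node 7  ⊔preds=[-4,4]  new=[-4,4]  stable
  step 43. node 2  ⊔preds=[-3,4]  new=[-3,4]  old=[-2,4]  +wl: 1,3,7
  step 44. node 1  ⊔preds=[-4,4]  new=[-4,4]  stable
  step 45. node 3  ⊔preds=[-4,4]  new=[-4,4]  stable
  step 46. node 7  ⊔preds=[-4,4]  new=[-4,4]  stable

Least fixpoint reached:
  node 0: [-3,0]
  node 1: [-4,4]
  node 2: [-3,4]
  node 3: [-4,4]
  node 4: [-4,4]
  node 5: [-3,4]
  node 6: [-3,4]
  node 7: [-4,4]

[-4,4]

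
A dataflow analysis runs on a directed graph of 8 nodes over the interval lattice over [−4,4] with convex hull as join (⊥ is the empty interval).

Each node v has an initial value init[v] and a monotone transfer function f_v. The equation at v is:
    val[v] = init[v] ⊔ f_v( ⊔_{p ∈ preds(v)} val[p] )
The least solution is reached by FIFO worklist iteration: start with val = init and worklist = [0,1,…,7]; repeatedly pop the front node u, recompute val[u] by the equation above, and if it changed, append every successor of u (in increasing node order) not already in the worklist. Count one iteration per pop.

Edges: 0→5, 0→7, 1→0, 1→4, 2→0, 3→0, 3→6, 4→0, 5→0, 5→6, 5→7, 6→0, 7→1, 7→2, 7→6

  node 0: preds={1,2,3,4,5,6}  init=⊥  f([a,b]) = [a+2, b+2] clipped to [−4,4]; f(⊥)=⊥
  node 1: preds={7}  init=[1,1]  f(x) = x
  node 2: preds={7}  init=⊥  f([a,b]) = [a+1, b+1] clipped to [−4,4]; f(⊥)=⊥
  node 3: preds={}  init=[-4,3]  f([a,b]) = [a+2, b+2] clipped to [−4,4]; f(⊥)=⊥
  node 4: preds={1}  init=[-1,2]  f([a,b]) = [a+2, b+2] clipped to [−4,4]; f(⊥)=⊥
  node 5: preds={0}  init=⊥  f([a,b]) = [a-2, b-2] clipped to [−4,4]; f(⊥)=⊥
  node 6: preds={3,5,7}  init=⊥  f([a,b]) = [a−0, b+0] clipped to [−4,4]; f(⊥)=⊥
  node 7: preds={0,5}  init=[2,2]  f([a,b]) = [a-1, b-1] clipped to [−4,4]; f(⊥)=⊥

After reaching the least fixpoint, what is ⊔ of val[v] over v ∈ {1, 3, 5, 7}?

[-4,3]

Trace (15 dequeues):
  [1] u=0 | in [-4,3] | out [-2,4] | prev ⊥ | push {}
  [2] u=1 | in [2,2] | out [1,2] | prev [1,1] | push {0}
  [3] u=2 | in [2,2] | out [3,3] | prev ⊥ | push {}
  [4] u=3 | in ⊥ | out [-4,3] | ==
  [5] u=4 | in [1,2] | out [-1,4] | prev [-1,2] | push {}
  [6] u=5 | in [-2,4] | out [-4,2] | prev ⊥ | push {}
  [7] u=6 | in [-4,3] | out [-4,3] | prev ⊥ | push {}
  [8] u=7 | in [-4,4] | out [-4,3] | prev [2,2] | push {1,2,6}
  [9] u=0 | in [-4,4] | out [-2,4] | ==
  [10] u=1 | in [-4,3] | out [-4,3] | prev [1,2] | push {0,4}
  [11] u=2 | in [-4,3] | out [-3,4] | prev [3,3] | push {}
  [12] u=6 | in [-4,3] | out [-4,3] | ==
  [13] u=0 | in [-4,4] | out [-2,4] | ==
  [14] u=4 | in [-4,3] | out [-2,4] | prev [-1,4] | push {0}
  [15] u=0 | in [-4,4] | out [-2,4] | ==

Converged values:
  [0] [-2,4]
  [1] [-4,3]
  [2] [-3,4]
  [3] [-4,3]
  [4] [-2,4]
  [5] [-4,2]
  [6] [-4,3]
  [7] [-4,3]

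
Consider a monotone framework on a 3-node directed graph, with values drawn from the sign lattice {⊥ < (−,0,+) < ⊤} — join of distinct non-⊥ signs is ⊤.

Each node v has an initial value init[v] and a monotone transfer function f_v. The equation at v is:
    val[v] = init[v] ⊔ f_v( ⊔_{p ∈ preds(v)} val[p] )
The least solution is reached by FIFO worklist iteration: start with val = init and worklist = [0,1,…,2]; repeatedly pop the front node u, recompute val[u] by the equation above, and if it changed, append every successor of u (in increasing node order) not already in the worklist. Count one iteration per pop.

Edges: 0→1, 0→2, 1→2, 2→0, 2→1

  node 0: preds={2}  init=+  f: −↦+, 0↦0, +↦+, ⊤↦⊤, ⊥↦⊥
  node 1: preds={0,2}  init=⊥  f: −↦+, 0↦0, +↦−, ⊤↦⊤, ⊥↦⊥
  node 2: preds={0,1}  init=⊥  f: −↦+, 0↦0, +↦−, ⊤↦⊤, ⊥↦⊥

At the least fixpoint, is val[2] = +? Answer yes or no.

Worklist (6 pops):
  #1 pop 0: in=⊥ → + (no change)
  #2 pop 1: in=+ → − (was ⊥); enqueue []
  #3 pop 2: in=⊤ → ⊤ (was ⊥); enqueue [0,1]
  #4 pop 0: in=⊤ → ⊤ (was +); enqueue [2]
  #5 pop 1: in=⊤ → ⊤ (was −); enqueue []
  #6 pop 2: in=⊤ → ⊤ (no change)

Fixpoint:
  val[0] = ⊤
  val[1] = ⊤
  val[2] = ⊤

no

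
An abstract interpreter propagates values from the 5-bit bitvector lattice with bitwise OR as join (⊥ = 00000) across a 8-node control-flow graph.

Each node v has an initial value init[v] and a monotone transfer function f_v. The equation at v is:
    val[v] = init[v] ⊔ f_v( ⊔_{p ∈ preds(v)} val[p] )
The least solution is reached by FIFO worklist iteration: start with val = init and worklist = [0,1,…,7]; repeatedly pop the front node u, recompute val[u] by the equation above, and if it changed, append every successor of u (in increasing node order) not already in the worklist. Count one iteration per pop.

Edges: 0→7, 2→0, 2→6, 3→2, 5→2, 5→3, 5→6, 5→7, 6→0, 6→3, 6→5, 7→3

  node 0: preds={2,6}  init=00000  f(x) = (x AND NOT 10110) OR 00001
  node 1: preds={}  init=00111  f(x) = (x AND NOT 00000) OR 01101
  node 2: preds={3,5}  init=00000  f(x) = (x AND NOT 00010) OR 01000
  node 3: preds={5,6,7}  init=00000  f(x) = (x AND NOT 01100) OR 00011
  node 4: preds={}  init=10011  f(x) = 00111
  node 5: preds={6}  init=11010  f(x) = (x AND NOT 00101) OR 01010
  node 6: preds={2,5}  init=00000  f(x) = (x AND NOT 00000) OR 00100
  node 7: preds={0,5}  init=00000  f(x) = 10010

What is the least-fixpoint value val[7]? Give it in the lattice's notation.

Worklist (18 pops):
  #1 pop 0: in=00000 → 00001 (was 00000); enqueue []
  #2 pop 1: in=00000 → 01111 (was 00111); enqueue []
  #3 pop 2: in=11010 → 11000 (was 00000); enqueue [0]
  #4 pop 3: in=11010 → 10011 (was 00000); enqueue [2]
  #5 pop 4: in=00000 → 10111 (was 10011); enqueue []
  #6 pop 5: in=00000 → 11010 (no change)
  #7 pop 6: in=11010 → 11110 (was 00000); enqueue [3,5]
  #8 pop 7: in=11011 → 10010 (was 00000); enqueue []
  #9 pop 0: in=11110 → 01001 (was 00001); enqueue [7]
  #10 pop 2: in=11011 → 11001 (was 11000); enqueue [0,6]
  #11 pop 3: in=11110 → 10011 (no change)
  #12 pop 5: in=11110 → 11010 (no change)
  #13 pop 7: in=11011 → 10010 (no change)
  #14 pop 0: in=11111 → 01001 (no change)
  #15 pop 6: in=11011 → 11111 (was 11110); enqueue [0,3,5]
  #16 pop 0: in=11111 → 01001 (no change)
  #17 pop 3: in=11111 → 10011 (no change)
  #18 pop 5: in=11111 → 11010 (no change)

Fixpoint:
  val[0] = 01001
  val[1] = 01111
  val[2] = 11001
  val[3] = 10011
  val[4] = 10111
  val[5] = 11010
  val[6] = 11111
  val[7] = 10010

10010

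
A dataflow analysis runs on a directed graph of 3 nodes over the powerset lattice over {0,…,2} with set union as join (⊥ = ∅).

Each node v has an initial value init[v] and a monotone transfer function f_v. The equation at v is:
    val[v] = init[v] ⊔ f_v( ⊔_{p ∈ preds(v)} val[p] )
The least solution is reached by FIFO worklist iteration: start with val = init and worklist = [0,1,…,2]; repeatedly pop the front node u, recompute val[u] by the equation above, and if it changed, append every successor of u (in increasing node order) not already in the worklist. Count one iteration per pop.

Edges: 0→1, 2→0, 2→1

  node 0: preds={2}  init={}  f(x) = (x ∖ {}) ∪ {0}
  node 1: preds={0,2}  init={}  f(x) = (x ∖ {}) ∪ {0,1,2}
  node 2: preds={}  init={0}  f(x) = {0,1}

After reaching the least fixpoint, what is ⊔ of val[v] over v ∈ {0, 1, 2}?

Worklist (5 pops):
  #1 pop 0: in={0} → {0} (was {}); enqueue []
  #2 pop 1: in={0} → {0,1,2} (was {}); enqueue []
  #3 pop 2: in={} → {0,1} (was {0}); enqueue [0,1]
  #4 pop 0: in={0,1} → {0,1} (was {0}); enqueue []
  #5 pop 1: in={0,1} → {0,1,2} (no change)

Fixpoint:
  val[0] = {0,1}
  val[1] = {0,1,2}
  val[2] = {0,1}

{0,1,2}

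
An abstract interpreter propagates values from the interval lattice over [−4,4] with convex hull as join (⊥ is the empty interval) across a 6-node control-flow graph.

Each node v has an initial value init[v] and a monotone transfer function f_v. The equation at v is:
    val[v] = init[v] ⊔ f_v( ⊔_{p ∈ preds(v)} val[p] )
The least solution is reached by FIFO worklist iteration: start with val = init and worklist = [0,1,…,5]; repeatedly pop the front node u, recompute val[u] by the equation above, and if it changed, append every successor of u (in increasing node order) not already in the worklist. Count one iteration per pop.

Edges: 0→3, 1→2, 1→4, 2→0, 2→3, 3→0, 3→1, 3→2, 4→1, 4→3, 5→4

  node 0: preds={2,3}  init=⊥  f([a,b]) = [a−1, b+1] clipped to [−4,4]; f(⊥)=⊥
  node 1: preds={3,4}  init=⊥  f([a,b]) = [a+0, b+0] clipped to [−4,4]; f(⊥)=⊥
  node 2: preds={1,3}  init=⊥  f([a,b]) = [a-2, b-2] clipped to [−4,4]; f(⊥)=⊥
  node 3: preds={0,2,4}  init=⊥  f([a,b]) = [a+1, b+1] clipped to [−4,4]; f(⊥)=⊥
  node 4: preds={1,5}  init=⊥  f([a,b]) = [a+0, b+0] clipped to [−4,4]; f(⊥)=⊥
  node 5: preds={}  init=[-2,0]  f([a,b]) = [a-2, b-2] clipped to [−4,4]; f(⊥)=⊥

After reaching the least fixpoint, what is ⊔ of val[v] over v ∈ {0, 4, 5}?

Worklist (27 pops):
  #1 pop 0: in=⊥ → ⊥ (no change)
  #2 pop 1: in=⊥ → ⊥ (no change)
  #3 pop 2: in=⊥ → ⊥ (no change)
  #4 pop 3: in=⊥ → ⊥ (no change)
  #5 pop 4: in=[-2,0] → [-2,0] (was ⊥); enqueue [1,3]
  #6 pop 5: in=⊥ → [-2,0] (no change)
  #7 pop 1: in=[-2,0] → [-2,0] (was ⊥); enqueue [2,4]
  #8 pop 3: in=[-2,0] → [-1,1] (was ⊥); enqueue [0,1]
  #9 pop 2: in=[-2,1] → [-4,-1] (was ⊥); enqueue [3]
  #10 pop 4: in=[-2,0] → [-2,0] (no change)
  #11 pop 0: in=[-4,1] → [-4,2] (was ⊥); enqueue []
  #12 pop 1: in=[-2,1] → [-2,1] (was [-2,0]); enqueue [2,4]
  #13 pop 3: in=[-4,2] → [-3,3] (was [-1,1]); enqueue [0,1]
  #14 pop 2: in=[-3,3] → [-4,1] (was [-4,-1]); enqueue [3]
  #15 pop 4: in=[-2,1] → [-2,1] (was [-2,0]); enqueue []
  #16 pop 0: in=[-4,3] → [-4,4] (was [-4,2]); enqueue []
  #17 pop 1: in=[-3,3] → [-3,3] (was [-2,1]); enqueue [2,4]
  #18 pop 3: in=[-4,4] → [-3,4] (was [-3,3]); enqueue [0,1]
  #19 pop 2: in=[-3,4] → [-4,2] (was [-4,1]); enqueue [3]
  #20 pop 4: in=[-3,3] → [-3,3] (was [-2,1]); enqueue []
  #21 pop 0: in=[-4,4] → [-4,4] (no change)
  #22 pop 1: in=[-3,4] → [-3,4] (was [-3,3]); enqueue [2,4]
  #23 pop 3: in=[-4,4] → [-3,4] (no change)
  #24 pop 2: in=[-3,4] → [-4,2] (no change)
  #25 pop 4: in=[-3,4] → [-3,4] (was [-3,3]); enqueue [1,3]
  #26 pop 1: in=[-3,4] → [-3,4] (no change)
  #27 pop 3: in=[-4,4] → [-3,4] (no change)

Fixpoint:
  val[0] = [-4,4]
  val[1] = [-3,4]
  val[2] = [-4,2]
  val[3] = [-3,4]
  val[4] = [-3,4]
  val[5] = [-2,0]

[-4,4]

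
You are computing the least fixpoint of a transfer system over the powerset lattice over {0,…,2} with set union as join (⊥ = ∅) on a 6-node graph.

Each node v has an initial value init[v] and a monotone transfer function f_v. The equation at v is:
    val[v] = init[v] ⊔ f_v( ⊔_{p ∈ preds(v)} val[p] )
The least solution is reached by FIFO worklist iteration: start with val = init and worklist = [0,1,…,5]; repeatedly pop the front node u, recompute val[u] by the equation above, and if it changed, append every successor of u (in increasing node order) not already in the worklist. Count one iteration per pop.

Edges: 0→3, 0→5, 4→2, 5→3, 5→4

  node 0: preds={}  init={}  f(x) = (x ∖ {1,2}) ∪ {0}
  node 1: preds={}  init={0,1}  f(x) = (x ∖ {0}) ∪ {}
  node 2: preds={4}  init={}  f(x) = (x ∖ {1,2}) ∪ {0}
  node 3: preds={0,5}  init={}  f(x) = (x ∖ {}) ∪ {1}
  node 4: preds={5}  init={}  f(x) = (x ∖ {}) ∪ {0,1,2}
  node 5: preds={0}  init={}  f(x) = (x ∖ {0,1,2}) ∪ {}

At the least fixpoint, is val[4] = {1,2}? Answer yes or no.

Trace (7 dequeues):
  [1] u=0 | in {} | out {0} | prev {} | push {}
  [2] u=1 | in {} | out {0,1} | ==
  [3] u=2 | in {} | out {0} | prev {} | push {}
  [4] u=3 | in {0} | out {0,1} | prev {} | push {}
  [5] u=4 | in {} | out {0,1,2} | prev {} | push {2}
  [6] u=5 | in {0} | out {} | ==
  [7] u=2 | in {0,1,2} | out {0} | ==

Converged values:
  [0] {0}
  [1] {0,1}
  [2] {0}
  [3] {0,1}
  [4] {0,1,2}
  [5] {}

no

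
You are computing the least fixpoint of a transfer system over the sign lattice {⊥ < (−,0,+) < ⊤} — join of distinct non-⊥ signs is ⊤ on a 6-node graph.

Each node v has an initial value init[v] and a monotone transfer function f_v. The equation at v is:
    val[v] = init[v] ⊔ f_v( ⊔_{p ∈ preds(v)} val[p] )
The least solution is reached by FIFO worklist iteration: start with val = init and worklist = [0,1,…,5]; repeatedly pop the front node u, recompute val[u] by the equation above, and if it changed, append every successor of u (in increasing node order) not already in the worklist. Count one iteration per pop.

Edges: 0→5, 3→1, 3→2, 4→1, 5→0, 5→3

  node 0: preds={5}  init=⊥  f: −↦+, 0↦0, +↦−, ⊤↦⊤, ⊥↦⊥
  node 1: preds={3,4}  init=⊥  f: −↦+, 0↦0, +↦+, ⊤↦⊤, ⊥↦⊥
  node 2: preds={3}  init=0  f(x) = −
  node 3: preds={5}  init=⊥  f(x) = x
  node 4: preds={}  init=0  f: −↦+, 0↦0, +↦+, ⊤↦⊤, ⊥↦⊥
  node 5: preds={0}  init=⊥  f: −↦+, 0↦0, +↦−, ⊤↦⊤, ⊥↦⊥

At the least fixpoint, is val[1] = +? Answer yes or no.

Worklist (6 pops):
  #1 pop 0: in=⊥ → ⊥ (no change)
  #2 pop 1: in=0 → 0 (was ⊥); enqueue []
  #3 pop 2: in=⊥ → ⊤ (was 0); enqueue []
  #4 pop 3: in=⊥ → ⊥ (no change)
  #5 pop 4: in=⊥ → 0 (no change)
  #6 pop 5: in=⊥ → ⊥ (no change)

Fixpoint:
  val[0] = ⊥
  val[1] = 0
  val[2] = ⊤
  val[3] = ⊥
  val[4] = 0
  val[5] = ⊥

no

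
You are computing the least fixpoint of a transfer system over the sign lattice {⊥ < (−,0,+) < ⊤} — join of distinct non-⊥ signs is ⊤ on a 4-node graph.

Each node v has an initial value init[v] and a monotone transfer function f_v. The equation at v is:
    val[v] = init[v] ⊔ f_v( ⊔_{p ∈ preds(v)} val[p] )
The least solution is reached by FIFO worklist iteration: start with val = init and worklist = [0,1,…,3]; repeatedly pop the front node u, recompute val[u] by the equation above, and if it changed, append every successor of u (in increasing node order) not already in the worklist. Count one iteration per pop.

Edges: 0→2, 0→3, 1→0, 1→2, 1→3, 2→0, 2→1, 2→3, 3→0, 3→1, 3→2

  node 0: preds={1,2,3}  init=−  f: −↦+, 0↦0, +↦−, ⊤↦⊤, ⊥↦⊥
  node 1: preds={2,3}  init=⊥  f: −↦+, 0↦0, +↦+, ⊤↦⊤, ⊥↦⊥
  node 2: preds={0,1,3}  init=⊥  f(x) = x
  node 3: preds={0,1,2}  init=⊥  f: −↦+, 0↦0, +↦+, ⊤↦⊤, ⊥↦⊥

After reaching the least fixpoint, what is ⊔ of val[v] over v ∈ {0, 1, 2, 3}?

Trace (11 dequeues):
  [1] u=0 | in ⊥ | out − | ==
  [2] u=1 | in ⊥ | out ⊥ | ==
  [3] u=2 | in − | out − | prev ⊥ | push {0,1}
  [4] u=3 | in − | out + | prev ⊥ | push {2}
  [5] u=0 | in ⊤ | out ⊤ | prev − | push {3}
  [6] u=1 | in ⊤ | out ⊤ | prev ⊥ | push {0}
  [7] u=2 | in ⊤ | out ⊤ | prev − | push {1}
  [8] u=3 | in ⊤ | out ⊤ | prev + | push {2}
  [9] u=0 | in ⊤ | out ⊤ | ==
  [10] u=1 | in ⊤ | out ⊤ | ==
  [11] u=2 | in ⊤ | out ⊤ | ==

Converged values:
  [0] ⊤
  [1] ⊤
  [2] ⊤
  [3] ⊤

⊤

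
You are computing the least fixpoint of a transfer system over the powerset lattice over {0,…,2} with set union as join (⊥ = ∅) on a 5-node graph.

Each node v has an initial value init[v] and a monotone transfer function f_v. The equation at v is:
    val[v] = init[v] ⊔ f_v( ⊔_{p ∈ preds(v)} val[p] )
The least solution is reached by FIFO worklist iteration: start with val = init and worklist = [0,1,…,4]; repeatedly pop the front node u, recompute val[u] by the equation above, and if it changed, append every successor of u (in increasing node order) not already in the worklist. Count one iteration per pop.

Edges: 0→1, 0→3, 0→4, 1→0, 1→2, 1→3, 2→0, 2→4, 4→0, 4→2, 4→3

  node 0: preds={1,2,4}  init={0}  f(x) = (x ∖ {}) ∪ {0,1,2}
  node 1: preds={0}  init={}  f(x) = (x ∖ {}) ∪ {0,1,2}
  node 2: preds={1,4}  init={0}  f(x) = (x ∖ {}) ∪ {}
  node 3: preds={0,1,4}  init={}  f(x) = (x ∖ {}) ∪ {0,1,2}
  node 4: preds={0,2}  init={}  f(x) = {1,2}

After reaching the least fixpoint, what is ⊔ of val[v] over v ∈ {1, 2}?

{0,1,2}

Trace (8 dequeues):
  [1] u=0 | in {0} | out {0,1,2} | prev {0} | push {}
  [2] u=1 | in {0,1,2} | out {0,1,2} | prev {} | push {0}
  [3] u=2 | in {0,1,2} | out {0,1,2} | prev {0} | push {}
  [4] u=3 | in {0,1,2} | out {0,1,2} | prev {} | push {}
  [5] u=4 | in {0,1,2} | out {1,2} | prev {} | push {2,3}
  [6] u=0 | in {0,1,2} | out {0,1,2} | ==
  [7] u=2 | in {0,1,2} | out {0,1,2} | ==
  [8] u=3 | in {0,1,2} | out {0,1,2} | ==

Converged values:
  [0] {0,1,2}
  [1] {0,1,2}
  [2] {0,1,2}
  [3] {0,1,2}
  [4] {1,2}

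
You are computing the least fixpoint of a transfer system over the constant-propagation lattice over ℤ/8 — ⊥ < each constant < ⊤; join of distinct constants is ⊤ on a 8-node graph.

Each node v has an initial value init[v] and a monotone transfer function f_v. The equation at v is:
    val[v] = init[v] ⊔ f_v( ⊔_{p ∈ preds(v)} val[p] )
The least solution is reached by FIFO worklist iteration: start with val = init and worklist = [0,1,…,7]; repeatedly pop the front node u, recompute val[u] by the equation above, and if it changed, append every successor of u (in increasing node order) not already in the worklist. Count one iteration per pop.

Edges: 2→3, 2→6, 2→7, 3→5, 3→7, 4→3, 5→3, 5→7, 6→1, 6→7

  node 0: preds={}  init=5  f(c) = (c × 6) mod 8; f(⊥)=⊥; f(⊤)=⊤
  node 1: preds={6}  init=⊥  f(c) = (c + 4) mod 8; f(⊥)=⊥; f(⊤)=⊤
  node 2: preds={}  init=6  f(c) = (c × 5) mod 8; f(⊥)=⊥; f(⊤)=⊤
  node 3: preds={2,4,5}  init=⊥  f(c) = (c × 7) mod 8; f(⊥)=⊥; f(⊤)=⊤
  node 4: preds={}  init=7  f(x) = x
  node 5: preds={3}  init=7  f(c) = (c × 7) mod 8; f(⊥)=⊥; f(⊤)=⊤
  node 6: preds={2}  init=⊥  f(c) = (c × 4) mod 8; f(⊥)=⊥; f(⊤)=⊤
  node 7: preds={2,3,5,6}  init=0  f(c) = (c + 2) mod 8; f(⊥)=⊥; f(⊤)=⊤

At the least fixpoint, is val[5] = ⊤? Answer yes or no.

Iteration log — 10 steps:
  step 1. node 0  ⊔preds=⊥  new=5  stable
  step 2. node 1  ⊔preds=⊥  new=⊥  stable
  step 3. node 2  ⊔preds=⊥  new=6  stable
  step 4. node 3  ⊔preds=⊤  new=⊤  old=⊥  +wl: 
  step 5. node 4  ⊔preds=⊥  new=7  stable
  step 6. node 5  ⊔preds=⊤  new=⊤  old=7  +wl: 3
  step 7. node 6  ⊔preds=6  new=0  old=⊥  +wl: 1
  step 8. node 7  ⊔preds=⊤  new=⊤  old=0  +wl: 
  step 9. node 3  ⊔preds=⊤  new=⊤  stable
  step 10. node 1  ⊔preds=0  new=4  old=⊥  +wl: 

Least fixpoint reached:
  node 0: 5
  node 1: 4
  node 2: 6
  node 3: ⊤
  node 4: 7
  node 5: ⊤
  node 6: 0
  node 7: ⊤

yes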